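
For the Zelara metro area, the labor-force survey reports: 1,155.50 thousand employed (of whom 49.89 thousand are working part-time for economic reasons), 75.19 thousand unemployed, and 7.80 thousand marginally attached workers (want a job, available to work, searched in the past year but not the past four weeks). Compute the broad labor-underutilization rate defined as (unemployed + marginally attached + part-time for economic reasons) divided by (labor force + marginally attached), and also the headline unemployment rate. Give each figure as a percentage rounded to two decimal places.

Labor force = 1,155.50 + 75.19 = 1,230.69 thousand.
Numerator = 75.19 + 7.80 + 49.89 = 132.88 thousand.
Denominator = 1,230.69 + 7.80 = 1,238.49 thousand.
Broad rate = 132.88 / 1,238.49 = 10.73%.
Headline unemployment rate = 75.19 / 1,230.69 = 6.11%.

Broad underutilization rate ≈ 10.73%; headline unemployment rate ≈ 6.11%.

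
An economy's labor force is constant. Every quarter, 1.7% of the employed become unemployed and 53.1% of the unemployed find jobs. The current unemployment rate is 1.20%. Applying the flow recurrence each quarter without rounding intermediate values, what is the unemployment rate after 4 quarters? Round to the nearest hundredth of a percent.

Unemployment rate after four quarters ≈ 3.02%.

With a fixed labor force, u_{t+1} = u_t + s·(1−u_t) − f·u_t = u_t·(1−s−f) + s.
Here 1−s−f = 0.452 and s = 0.017.
u_1 = 0.012000 × 0.452 + 0.017 = 0.022424.
u_2 = 0.022424 × 0.452 + 0.017 = 0.027136.
u_3 = 0.027136 × 0.452 + 0.017 = 0.029265.
u_4 = 0.029265 × 0.452 + 0.017 = 0.030228.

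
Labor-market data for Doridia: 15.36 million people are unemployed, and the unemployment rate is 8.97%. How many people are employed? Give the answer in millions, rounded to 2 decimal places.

Labor force = U / u = 15.36 / 0.0897 ≈ 171.24 million.
Employed = labor force − unemployed = 171.24 − 15.36 = 155.88 million.

About 155.88 million are employed.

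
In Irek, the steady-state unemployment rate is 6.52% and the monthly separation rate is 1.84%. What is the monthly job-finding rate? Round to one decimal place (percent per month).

Job-finding rate ≈ 26.4% per month.

From u* = s/(s+f): f = s·(1−u)/u.
f = 1.84 × (1 − 0.0652) / 0.0652 = 1.7200 / 0.0652 ≈ 26.4% per month.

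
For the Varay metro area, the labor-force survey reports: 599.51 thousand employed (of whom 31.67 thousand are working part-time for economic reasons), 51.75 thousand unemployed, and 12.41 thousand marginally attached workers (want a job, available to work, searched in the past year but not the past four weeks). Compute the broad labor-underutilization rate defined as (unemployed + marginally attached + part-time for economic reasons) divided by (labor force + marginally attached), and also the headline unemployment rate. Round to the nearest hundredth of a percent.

Labor force = 599.51 + 51.75 = 651.26 thousand.
Numerator = 51.75 + 12.41 + 31.67 = 95.83 thousand.
Denominator = 651.26 + 12.41 = 663.67 thousand.
Broad rate = 95.83 / 663.67 = 14.44%.
Headline unemployment rate = 51.75 / 651.26 = 7.95%.

Broad underutilization rate ≈ 14.44%; headline unemployment rate ≈ 7.95%.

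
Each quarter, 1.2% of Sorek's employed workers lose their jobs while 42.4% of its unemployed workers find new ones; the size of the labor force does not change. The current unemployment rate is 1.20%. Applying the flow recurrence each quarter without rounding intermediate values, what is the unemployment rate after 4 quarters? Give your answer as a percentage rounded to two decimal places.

Unemployment rate after four quarters ≈ 2.60%.

With a fixed labor force, u_{t+1} = u_t + s·(1−u_t) − f·u_t = u_t·(1−s−f) + s.
Here 1−s−f = 0.564 and s = 0.012.
u_1 = 0.012000 × 0.564 + 0.012 = 0.018768.
u_2 = 0.018768 × 0.564 + 0.012 = 0.022585.
u_3 = 0.022585 × 0.564 + 0.012 = 0.024738.
u_4 = 0.024738 × 0.564 + 0.012 = 0.025952.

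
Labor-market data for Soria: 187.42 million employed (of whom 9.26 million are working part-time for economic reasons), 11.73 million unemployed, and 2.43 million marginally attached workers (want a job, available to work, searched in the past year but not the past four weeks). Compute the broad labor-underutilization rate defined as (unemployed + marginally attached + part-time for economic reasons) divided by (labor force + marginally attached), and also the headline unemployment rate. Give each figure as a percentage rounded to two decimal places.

Broad underutilization rate ≈ 11.62%; headline unemployment rate ≈ 5.89%.

Labor force = 187.42 + 11.73 = 199.15 million.
Numerator = 11.73 + 2.43 + 9.26 = 23.42 million.
Denominator = 199.15 + 2.43 = 201.58 million.
Broad rate = 23.42 / 201.58 = 11.62%.
Headline unemployment rate = 11.73 / 199.15 = 5.89%.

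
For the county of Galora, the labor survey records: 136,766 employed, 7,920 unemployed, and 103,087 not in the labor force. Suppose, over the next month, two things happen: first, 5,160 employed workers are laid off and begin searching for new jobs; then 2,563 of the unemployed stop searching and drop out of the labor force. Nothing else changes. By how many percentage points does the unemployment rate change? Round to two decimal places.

Initially, labor force = 136,766 + 7,920 = 144,686, so u = 7,920/144,686 = 5.47%.
After the first change, employed falls and unemployed rises by 5,160; labor force unchanged → E = 131,606, U = 13,080, labor force = 144,686.
After the second change, unemployed and labor force both fall by 2,563 → E = 131,606, U = 10,517, labor force = 142,123.
New unemployment rate = 10,517 / 142,123 = 7.40%.
Change = 7.40% − 5.47% = +1.93 percentage points.

The unemployment rate changes by +1.93 percentage points.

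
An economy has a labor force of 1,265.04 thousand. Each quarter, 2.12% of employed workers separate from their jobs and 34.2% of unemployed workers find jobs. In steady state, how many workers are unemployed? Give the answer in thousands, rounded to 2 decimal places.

Steady-state unemployment rate u* = s/(s+f) = 2.12/(2.12+34.2) = 0.058370.
Unemployed = u* × labor force = 0.058370 × 1,265.04 ≈ 73.84 thousand.

About 73.84 thousand are unemployed in steady state.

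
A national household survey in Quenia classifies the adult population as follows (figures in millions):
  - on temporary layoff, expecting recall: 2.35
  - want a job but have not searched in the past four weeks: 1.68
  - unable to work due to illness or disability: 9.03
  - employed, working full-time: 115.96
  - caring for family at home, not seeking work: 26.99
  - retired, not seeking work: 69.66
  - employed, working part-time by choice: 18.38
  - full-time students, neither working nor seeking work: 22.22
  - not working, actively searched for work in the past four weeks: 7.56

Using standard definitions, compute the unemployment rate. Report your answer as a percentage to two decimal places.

Employed = 115.96 + 18.38 = 134.34 million.
Unemployed = 2.35 + 7.56 = 9.91 million (jobless and actively searching, or on temporary layoff).
Labor force = 134.34 + 9.91 = 144.25 million.
Unemployment rate = 9.91 / 144.25 = 6.87%.

Unemployment rate ≈ 6.87%.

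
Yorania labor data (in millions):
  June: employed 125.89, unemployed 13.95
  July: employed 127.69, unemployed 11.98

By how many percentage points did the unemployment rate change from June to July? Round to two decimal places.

June: labor force = 125.89 + 13.95 = 139.84; u = 13.95/139.84 = 9.98%.
July: labor force = 127.69 + 11.98 = 139.67; u = 11.98/139.67 = 8.58%.
Change = 8.58% − 9.98% = −1.40 pp.

The unemployment rate changed by −1.40 percentage points.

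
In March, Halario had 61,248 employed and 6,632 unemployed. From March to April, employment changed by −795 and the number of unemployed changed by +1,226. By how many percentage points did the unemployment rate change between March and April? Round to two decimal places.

March: labor force = 61,248 + 6,632 = 67,880; u = 6,632/67,880 = 9.77%.
April: labor force = 60,453 + 7,858 = 68,311; u = 7,858/68,311 = 11.50%.
Change = 11.50% − 9.77% = +1.73 pp.

The unemployment rate changed by +1.73 percentage points.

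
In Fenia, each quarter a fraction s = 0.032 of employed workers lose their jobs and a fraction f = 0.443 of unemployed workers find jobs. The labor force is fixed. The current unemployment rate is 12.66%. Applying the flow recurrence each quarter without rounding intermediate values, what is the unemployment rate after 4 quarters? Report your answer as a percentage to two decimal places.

With a fixed labor force, u_{t+1} = u_t + s·(1−u_t) − f·u_t = u_t·(1−s−f) + s.
Here 1−s−f = 0.525 and s = 0.032.
u_1 = 0.126600 × 0.525 + 0.032 = 0.098465.
u_2 = 0.098465 × 0.525 + 0.032 = 0.083694.
u_3 = 0.083694 × 0.525 + 0.032 = 0.075939.
u_4 = 0.075939 × 0.525 + 0.032 = 0.071868.

Unemployment rate after four quarters ≈ 7.19%.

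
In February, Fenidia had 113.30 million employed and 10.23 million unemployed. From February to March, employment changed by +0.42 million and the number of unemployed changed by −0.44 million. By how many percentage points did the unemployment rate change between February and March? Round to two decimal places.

February: labor force = 113.30 + 10.23 = 123.53; u = 10.23/123.53 = 8.28%.
March: labor force = 113.72 + 9.79 = 123.51; u = 9.79/123.51 = 7.93%.
Change = 7.93% − 8.28% = −0.35 pp.

The unemployment rate changed by −0.35 percentage points.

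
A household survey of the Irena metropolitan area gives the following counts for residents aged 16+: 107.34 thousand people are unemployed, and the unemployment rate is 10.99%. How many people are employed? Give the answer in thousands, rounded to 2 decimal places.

Labor force = U / u = 107.34 / 0.1099 ≈ 976.71 thousand.
Employed = labor force − unemployed = 976.71 − 107.34 = 869.37 thousand.

About 869.37 thousand are employed.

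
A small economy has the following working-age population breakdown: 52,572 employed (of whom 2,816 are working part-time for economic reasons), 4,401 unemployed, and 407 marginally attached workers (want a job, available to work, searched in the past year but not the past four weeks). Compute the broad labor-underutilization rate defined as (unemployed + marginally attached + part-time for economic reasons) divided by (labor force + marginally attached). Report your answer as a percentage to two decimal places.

Labor force = 52,572 + 4,401 = 56,973.
Numerator = 4,401 + 407 + 2,816 = 7,624.
Denominator = 56,973 + 407 = 57,380.
Broad rate = 7,624 / 57,380 = 13.29%.

Broad underutilization rate ≈ 13.29%.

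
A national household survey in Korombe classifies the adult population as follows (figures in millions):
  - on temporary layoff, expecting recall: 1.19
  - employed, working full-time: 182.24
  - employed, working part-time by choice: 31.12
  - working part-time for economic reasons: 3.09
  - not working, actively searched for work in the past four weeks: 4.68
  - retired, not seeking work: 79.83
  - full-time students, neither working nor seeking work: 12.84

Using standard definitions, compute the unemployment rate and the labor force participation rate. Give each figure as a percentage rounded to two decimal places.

Employed = 182.24 + 31.12 + 3.09 = 216.45 million (anyone who worked, including part-time for economic reasons, counts as employed).
Unemployed = 1.19 + 4.68 = 5.87 million (jobless and actively searching, or on temporary layoff).
Labor force = 216.45 + 5.87 = 222.32 million.
Not in labor force = 79.83 + 12.84 = 92.67 million (those not working and not actively searching are outside the labor force).
Civilian working-age population = 222.32 + 92.67 = 314.99 million.
Unemployment rate = 5.87 / 222.32 = 2.64%.
Labor force participation rate = 222.32 / 314.99 = 70.58%.

Unemployment rate ≈ 2.64%; labor force participation rate ≈ 70.58%.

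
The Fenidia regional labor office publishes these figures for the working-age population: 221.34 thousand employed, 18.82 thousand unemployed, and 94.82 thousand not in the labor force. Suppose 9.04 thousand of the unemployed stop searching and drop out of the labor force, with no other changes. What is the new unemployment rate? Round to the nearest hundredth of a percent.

Initially, labor force = 221.34 + 18.82 = 240.16 thousand, so u = 18.82/240.16 = 7.84%.
After the change, unemployed and labor force both fall by 9.04 → E = 221.34, U = 9.78, labor force = 231.12 thousand.
New unemployment rate = 9.78 / 231.12 = 4.23%.

New unemployment rate ≈ 4.23%.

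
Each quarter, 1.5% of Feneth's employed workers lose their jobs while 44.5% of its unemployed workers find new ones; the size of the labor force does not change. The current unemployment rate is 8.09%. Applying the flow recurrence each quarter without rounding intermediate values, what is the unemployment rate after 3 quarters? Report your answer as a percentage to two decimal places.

Unemployment rate after three quarters ≈ 4.02%.

With a fixed labor force, u_{t+1} = u_t + s·(1−u_t) − f·u_t = u_t·(1−s−f) + s.
Here 1−s−f = 0.540 and s = 0.015.
u_1 = 0.080900 × 0.540 + 0.015 = 0.058686.
u_2 = 0.058686 × 0.540 + 0.015 = 0.046690.
u_3 = 0.046690 × 0.540 + 0.015 = 0.040213.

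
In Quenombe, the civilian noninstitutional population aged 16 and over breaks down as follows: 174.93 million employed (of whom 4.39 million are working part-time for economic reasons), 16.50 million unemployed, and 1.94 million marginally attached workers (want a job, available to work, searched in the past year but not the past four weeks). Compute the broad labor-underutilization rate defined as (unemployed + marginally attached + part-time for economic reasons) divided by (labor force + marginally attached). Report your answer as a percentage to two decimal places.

Broad underutilization rate ≈ 11.81%.

Labor force = 174.93 + 16.50 = 191.43 million.
Numerator = 16.50 + 1.94 + 4.39 = 22.83 million.
Denominator = 191.43 + 1.94 = 193.37 million.
Broad rate = 22.83 / 193.37 = 11.81%.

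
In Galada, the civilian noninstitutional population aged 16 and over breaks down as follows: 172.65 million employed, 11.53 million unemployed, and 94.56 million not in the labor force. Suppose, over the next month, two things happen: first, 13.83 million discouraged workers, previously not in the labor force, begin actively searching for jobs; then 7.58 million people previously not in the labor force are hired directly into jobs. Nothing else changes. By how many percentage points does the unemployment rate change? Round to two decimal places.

The unemployment rate changes by +6.08 percentage points.

Initially, labor force = 172.65 + 11.53 = 184.18 million, so u = 11.53/184.18 = 6.26%.
After the first change, unemployed and labor force both rise by 13.83 → E = 172.65, U = 25.36, labor force = 198.01 million.
After the second change, employed and labor force both rise by 7.58; unemployed unchanged → E = 180.23, U = 25.36, labor force = 205.59 million.
New unemployment rate = 25.36 / 205.59 = 12.34%.
Change = 12.34% − 6.26% = +6.08 percentage points.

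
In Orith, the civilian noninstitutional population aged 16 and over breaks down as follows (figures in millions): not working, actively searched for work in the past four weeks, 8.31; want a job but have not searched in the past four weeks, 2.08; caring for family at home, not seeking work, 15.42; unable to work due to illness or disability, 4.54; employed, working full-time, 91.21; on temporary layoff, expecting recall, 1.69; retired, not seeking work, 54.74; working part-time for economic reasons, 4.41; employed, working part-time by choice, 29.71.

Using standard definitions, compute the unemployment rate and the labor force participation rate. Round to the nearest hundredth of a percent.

Employed = 91.21 + 4.41 + 29.71 = 125.33 million (anyone who worked, including part-time for economic reasons, counts as employed).
Unemployed = 8.31 + 1.69 = 10.00 million (jobless and actively searching, or on temporary layoff).
Labor force = 125.33 + 10.00 = 135.33 million.
Not in labor force = 2.08 + 15.42 + 4.54 + 54.74 = 76.78 million (those not working and not actively searching are outside the labor force — including those who want a job but have given up searching).
Civilian working-age population = 135.33 + 76.78 = 212.11 million.
Unemployment rate = 10.00 / 135.33 = 7.39%.
Labor force participation rate = 135.33 / 212.11 = 63.80%.

Unemployment rate ≈ 7.39%; labor force participation rate ≈ 63.80%.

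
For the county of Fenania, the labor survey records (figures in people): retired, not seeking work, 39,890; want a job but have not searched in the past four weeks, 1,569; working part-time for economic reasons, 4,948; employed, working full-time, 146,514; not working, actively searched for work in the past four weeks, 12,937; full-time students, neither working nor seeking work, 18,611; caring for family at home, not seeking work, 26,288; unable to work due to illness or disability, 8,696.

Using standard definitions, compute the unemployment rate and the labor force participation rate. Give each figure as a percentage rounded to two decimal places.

Unemployment rate ≈ 7.87%; labor force participation rate ≈ 63.36%.

Employed = 4,948 + 146,514 = 151,462 (anyone who worked, including part-time for economic reasons, counts as employed).
Unemployed = 12,937.
Labor force = 151,462 + 12,937 = 164,399.
Not in labor force = 39,890 + 1,569 + 18,611 + 26,288 + 8,696 = 95,054 (those not working and not actively searching are outside the labor force — including those who want a job but have given up searching).
Civilian working-age population = 164,399 + 95,054 = 259,453.
Unemployment rate = 12,937 / 164,399 = 7.87%.
Labor force participation rate = 164,399 / 259,453 = 63.36%.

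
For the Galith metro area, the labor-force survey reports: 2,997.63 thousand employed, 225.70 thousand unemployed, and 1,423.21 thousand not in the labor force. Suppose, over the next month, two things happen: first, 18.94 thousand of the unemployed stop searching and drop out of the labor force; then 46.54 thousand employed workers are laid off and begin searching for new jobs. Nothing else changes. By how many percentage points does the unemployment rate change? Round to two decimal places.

The unemployment rate changes by +0.90 percentage points.

Initially, labor force = 2,997.63 + 225.70 = 3,223.33 thousand, so u = 225.70/3,223.33 = 7.00%.
After the first change, unemployed and labor force both fall by 18.94 → E = 2,997.63, U = 206.76, labor force = 3,204.39 thousand.
After the second change, employed falls and unemployed rises by 46.54; labor force unchanged → E = 2,951.09, U = 253.30, labor force = 3,204.39 thousand.
New unemployment rate = 253.30 / 3,204.39 = 7.90%.
Change = 7.90% − 7.00% = +0.90 percentage points.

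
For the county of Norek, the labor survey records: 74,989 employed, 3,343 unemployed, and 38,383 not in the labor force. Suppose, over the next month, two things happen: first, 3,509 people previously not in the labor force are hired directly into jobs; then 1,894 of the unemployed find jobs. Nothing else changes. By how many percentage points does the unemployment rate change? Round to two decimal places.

Initially, labor force = 74,989 + 3,343 = 78,332, so u = 3,343/78,332 = 4.27%.
After the first change, employed and labor force both rise by 3,509; unemployed unchanged → E = 78,498, U = 3,343, labor force = 81,841.
After the second change, unemployed falls and employed rises by 1,894; labor force unchanged → E = 80,392, U = 1,449, labor force = 81,841.
New unemployment rate = 1,449 / 81,841 = 1.77%.
Change = 1.77% − 4.27% = −2.50 percentage points.

The unemployment rate changes by −2.50 percentage points.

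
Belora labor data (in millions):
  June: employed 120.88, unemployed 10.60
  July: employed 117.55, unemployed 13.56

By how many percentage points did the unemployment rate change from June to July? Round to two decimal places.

June: labor force = 120.88 + 10.60 = 131.48; u = 10.60/131.48 = 8.06%.
July: labor force = 117.55 + 13.56 = 131.11; u = 13.56/131.11 = 10.34%.
Change = 10.34% − 8.06% = +2.28 pp.

The unemployment rate changed by +2.28 percentage points.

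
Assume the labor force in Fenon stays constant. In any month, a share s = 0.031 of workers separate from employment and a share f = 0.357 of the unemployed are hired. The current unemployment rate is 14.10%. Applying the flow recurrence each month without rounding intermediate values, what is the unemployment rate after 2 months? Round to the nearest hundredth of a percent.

With a fixed labor force, u_{t+1} = u_t + s·(1−u_t) − f·u_t = u_t·(1−s−f) + s.
Here 1−s−f = 0.612 and s = 0.031.
u_1 = 0.141000 × 0.612 + 0.031 = 0.117292.
u_2 = 0.117292 × 0.612 + 0.031 = 0.102783.

Unemployment rate after two months ≈ 10.28%.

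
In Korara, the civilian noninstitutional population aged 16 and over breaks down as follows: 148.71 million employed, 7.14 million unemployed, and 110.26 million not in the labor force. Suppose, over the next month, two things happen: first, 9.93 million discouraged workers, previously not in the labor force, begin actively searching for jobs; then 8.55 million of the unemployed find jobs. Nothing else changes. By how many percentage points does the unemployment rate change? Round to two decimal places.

The unemployment rate changes by +0.56 percentage points.

Initially, labor force = 148.71 + 7.14 = 155.85 million, so u = 7.14/155.85 = 4.58%.
After the first change, unemployed and labor force both rise by 9.93 → E = 148.71, U = 17.07, labor force = 165.78 million.
After the second change, unemployed falls and employed rises by 8.55; labor force unchanged → E = 157.26, U = 8.52, labor force = 165.78 million.
New unemployment rate = 8.52 / 165.78 = 5.14%.
Change = 5.14% − 4.58% = +0.56 percentage points.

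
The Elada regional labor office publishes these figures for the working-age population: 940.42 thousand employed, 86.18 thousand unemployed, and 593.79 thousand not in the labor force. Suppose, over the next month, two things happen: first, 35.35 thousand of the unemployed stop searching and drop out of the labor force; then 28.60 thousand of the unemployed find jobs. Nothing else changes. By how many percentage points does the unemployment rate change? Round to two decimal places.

Initially, labor force = 940.42 + 86.18 = 1,026.60 thousand, so u = 86.18/1,026.60 = 8.39%.
After the first change, unemployed and labor force both fall by 35.35 → E = 940.42, U = 50.83, labor force = 991.25 thousand.
After the second change, unemployed falls and employed rises by 28.60; labor force unchanged → E = 969.02, U = 22.23, labor force = 991.25 thousand.
New unemployment rate = 22.23 / 991.25 = 2.24%.
Change = 2.24% − 8.39% = −6.15 percentage points.

The unemployment rate changes by −6.15 percentage points.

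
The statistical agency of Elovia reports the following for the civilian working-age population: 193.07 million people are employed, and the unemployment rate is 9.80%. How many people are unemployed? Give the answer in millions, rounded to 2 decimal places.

Let U be the number unemployed. The labor force is E + U, and U/(E+U) = 0.0980.
So U = 0.0980 × 193.07 / (1 − 0.0980) = 18.9209 / 0.9020 ≈ 20.98 million.

About 20.98 million are unemployed.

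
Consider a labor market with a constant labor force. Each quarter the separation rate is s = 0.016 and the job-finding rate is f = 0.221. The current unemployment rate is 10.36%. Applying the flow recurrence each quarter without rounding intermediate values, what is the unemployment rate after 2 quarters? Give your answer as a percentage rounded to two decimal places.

Unemployment rate after two quarters ≈ 8.85%.

With a fixed labor force, u_{t+1} = u_t + s·(1−u_t) − f·u_t = u_t·(1−s−f) + s.
Here 1−s−f = 0.763 and s = 0.016.
u_1 = 0.103600 × 0.763 + 0.016 = 0.095047.
u_2 = 0.095047 × 0.763 + 0.016 = 0.088521.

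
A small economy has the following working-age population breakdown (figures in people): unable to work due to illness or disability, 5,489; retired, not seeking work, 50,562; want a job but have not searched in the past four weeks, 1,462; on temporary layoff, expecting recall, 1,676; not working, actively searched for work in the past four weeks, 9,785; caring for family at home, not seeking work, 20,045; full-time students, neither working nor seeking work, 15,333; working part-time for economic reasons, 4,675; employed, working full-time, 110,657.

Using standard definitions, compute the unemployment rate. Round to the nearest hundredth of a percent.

Unemployment rate ≈ 9.04%.

Employed = 4,675 + 110,657 = 115,332 (anyone who worked, including part-time for economic reasons, counts as employed).
Unemployed = 1,676 + 9,785 = 11,461 (jobless and actively searching, or on temporary layoff).
Labor force = 115,332 + 11,461 = 126,793.
Unemployment rate = 11,461 / 126,793 = 9.04%.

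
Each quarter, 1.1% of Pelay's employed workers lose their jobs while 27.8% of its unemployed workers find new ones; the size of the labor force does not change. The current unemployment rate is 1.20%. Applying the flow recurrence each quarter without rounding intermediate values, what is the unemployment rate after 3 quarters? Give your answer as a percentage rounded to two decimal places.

With a fixed labor force, u_{t+1} = u_t + s·(1−u_t) − f·u_t = u_t·(1−s−f) + s.
Here 1−s−f = 0.711 and s = 0.011.
u_1 = 0.012000 × 0.711 + 0.011 = 0.019532.
u_2 = 0.019532 × 0.711 + 0.011 = 0.024887.
u_3 = 0.024887 × 0.711 + 0.011 = 0.028695.

Unemployment rate after three quarters ≈ 2.87%.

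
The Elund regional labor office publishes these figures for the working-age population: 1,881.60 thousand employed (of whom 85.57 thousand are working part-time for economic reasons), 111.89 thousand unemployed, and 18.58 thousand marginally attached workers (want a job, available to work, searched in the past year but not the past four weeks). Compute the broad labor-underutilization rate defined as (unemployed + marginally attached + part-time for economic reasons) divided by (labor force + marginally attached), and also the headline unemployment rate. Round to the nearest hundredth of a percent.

Broad underutilization rate ≈ 10.74%; headline unemployment rate ≈ 5.61%.

Labor force = 1,881.60 + 111.89 = 1,993.49 thousand.
Numerator = 111.89 + 18.58 + 85.57 = 216.04 thousand.
Denominator = 1,993.49 + 18.58 = 2,012.07 thousand.
Broad rate = 216.04 / 2,012.07 = 10.74%.
Headline unemployment rate = 111.89 / 1,993.49 = 5.61%.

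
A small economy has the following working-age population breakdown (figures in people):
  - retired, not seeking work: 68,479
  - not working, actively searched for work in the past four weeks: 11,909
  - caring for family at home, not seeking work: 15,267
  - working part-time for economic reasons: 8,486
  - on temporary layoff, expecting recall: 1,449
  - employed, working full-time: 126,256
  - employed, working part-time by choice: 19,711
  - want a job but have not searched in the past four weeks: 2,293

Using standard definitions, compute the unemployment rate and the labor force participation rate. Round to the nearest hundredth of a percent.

Employed = 8,486 + 126,256 + 19,711 = 154,453 (anyone who worked, including part-time for economic reasons, counts as employed).
Unemployed = 11,909 + 1,449 = 13,358 (jobless and actively searching, or on temporary layoff).
Labor force = 154,453 + 13,358 = 167,811.
Not in labor force = 68,479 + 15,267 + 2,293 = 86,039 (those not working and not actively searching are outside the labor force — including those who want a job but have given up searching).
Civilian working-age population = 167,811 + 86,039 = 253,850.
Unemployment rate = 13,358 / 167,811 = 7.96%.
Labor force participation rate = 167,811 / 253,850 = 66.11%.

Unemployment rate ≈ 7.96%; labor force participation rate ≈ 66.11%.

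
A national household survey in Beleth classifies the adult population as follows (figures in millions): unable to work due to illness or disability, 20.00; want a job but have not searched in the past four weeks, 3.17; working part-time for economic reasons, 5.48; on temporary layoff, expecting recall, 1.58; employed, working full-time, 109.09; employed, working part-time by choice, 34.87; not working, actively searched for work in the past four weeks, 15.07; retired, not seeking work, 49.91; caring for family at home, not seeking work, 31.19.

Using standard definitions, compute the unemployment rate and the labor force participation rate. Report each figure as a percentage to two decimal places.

Employed = 5.48 + 109.09 + 34.87 = 149.44 million (anyone who worked, including part-time for economic reasons, counts as employed).
Unemployed = 1.58 + 15.07 = 16.65 million (jobless and actively searching, or on temporary layoff).
Labor force = 149.44 + 16.65 = 166.09 million.
Not in labor force = 20.00 + 3.17 + 49.91 + 31.19 = 104.27 million (those not working and not actively searching are outside the labor force — including those who want a job but have given up searching).
Civilian working-age population = 166.09 + 104.27 = 270.36 million.
Unemployment rate = 16.65 / 166.09 = 10.02%.
Labor force participation rate = 166.09 / 270.36 = 61.43%.

Unemployment rate ≈ 10.02%; labor force participation rate ≈ 61.43%.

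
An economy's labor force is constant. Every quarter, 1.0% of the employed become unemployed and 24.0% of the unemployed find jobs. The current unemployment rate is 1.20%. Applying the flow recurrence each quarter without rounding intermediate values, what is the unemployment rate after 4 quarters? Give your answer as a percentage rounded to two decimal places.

Unemployment rate after four quarters ≈ 3.11%.

With a fixed labor force, u_{t+1} = u_t + s·(1−u_t) − f·u_t = u_t·(1−s−f) + s.
Here 1−s−f = 0.750 and s = 0.010.
u_1 = 0.012000 × 0.750 + 0.010 = 0.019000.
u_2 = 0.019000 × 0.750 + 0.010 = 0.024250.
u_3 = 0.024250 × 0.750 + 0.010 = 0.028188.
u_4 = 0.028188 × 0.750 + 0.010 = 0.031141.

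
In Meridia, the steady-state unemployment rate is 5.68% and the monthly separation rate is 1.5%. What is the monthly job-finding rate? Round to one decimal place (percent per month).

Job-finding rate ≈ 24.9% per month.

From u* = s/(s+f): f = s·(1−u)/u.
f = 1.5 × (1 − 0.0568) / 0.0568 = 1.4148 / 0.0568 ≈ 24.9% per month.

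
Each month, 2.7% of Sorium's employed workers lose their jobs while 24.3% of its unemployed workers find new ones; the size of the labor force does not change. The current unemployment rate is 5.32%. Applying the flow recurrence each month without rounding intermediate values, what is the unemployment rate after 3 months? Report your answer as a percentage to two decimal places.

Unemployment rate after three months ≈ 8.18%.

With a fixed labor force, u_{t+1} = u_t + s·(1−u_t) − f·u_t = u_t·(1−s−f) + s.
Here 1−s−f = 0.730 and s = 0.027.
u_1 = 0.053200 × 0.730 + 0.027 = 0.065836.
u_2 = 0.065836 × 0.730 + 0.027 = 0.075060.
u_3 = 0.075060 × 0.730 + 0.027 = 0.081794.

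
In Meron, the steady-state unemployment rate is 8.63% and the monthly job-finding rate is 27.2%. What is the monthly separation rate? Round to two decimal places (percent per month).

Separation rate ≈ 2.57% per month.

From u* = s/(s+f): s = u·f/(1−u).
s = 0.0863 × 27.2 / (1 − 0.0863) = 2.3474 / 0.9137 ≈ 2.57% per month.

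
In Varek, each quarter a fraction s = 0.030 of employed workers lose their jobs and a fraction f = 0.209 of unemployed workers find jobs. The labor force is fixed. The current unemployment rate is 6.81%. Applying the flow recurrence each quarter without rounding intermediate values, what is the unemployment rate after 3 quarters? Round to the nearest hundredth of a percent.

Unemployment rate after three quarters ≈ 10.02%.

With a fixed labor force, u_{t+1} = u_t + s·(1−u_t) − f·u_t = u_t·(1−s−f) + s.
Here 1−s−f = 0.761 and s = 0.030.
u_1 = 0.068100 × 0.761 + 0.030 = 0.081824.
u_2 = 0.081824 × 0.761 + 0.030 = 0.092268.
u_3 = 0.092268 × 0.761 + 0.030 = 0.100216.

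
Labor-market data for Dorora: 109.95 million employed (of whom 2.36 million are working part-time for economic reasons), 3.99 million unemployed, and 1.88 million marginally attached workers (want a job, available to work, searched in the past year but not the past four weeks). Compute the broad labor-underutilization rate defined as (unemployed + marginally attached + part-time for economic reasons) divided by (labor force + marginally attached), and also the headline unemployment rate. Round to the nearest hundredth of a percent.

Broad underutilization rate ≈ 7.11%; headline unemployment rate ≈ 3.50%.

Labor force = 109.95 + 3.99 = 113.94 million.
Numerator = 3.99 + 1.88 + 2.36 = 8.23 million.
Denominator = 113.94 + 1.88 = 115.82 million.
Broad rate = 8.23 / 115.82 = 7.11%.
Headline unemployment rate = 3.99 / 113.94 = 3.50%.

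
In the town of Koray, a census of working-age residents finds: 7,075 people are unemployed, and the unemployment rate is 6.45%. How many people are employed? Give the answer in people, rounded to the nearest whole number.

Labor force = U / u = 7,075 / 0.0645 ≈ 109,690.
Employed = labor force − unemployed = 109,690 − 7,075 = 102,615.

About 102,615 are employed.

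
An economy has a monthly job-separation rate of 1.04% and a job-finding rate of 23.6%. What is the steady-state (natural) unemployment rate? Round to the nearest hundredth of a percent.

Steady-state unemployment rate ≈ 4.22%.

At steady state the flows balance: s·E = f·U, so U/(E+U) = s/(s+f).
u* = 1.04 / (1.04 + 23.6) = 1.04 / 24.64 = 4.22%.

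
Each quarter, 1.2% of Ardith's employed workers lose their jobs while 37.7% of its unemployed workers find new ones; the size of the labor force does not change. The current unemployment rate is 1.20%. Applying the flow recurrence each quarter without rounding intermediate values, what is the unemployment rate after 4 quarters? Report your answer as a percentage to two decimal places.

Unemployment rate after four quarters ≈ 2.82%.

With a fixed labor force, u_{t+1} = u_t + s·(1−u_t) − f·u_t = u_t·(1−s−f) + s.
Here 1−s−f = 0.611 and s = 0.012.
u_1 = 0.012000 × 0.611 + 0.012 = 0.019332.
u_2 = 0.019332 × 0.611 + 0.012 = 0.023812.
u_3 = 0.023812 × 0.611 + 0.012 = 0.026549.
u_4 = 0.026549 × 0.611 + 0.012 = 0.028221.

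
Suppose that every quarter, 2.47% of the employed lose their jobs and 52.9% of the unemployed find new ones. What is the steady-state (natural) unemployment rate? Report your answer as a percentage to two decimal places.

At steady state the flows balance: s·E = f·U, so U/(E+U) = s/(s+f).
u* = 2.47 / (2.47 + 52.9) = 2.47 / 55.37 = 4.46%.

Steady-state unemployment rate ≈ 4.46%.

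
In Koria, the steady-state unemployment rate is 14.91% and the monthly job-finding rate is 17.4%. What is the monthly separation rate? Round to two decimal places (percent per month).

From u* = s/(s+f): s = u·f/(1−u).
s = 0.1491 × 17.4 / (1 − 0.1491) = 2.5943 / 0.8509 ≈ 3.05% per month.

Separation rate ≈ 3.05% per month.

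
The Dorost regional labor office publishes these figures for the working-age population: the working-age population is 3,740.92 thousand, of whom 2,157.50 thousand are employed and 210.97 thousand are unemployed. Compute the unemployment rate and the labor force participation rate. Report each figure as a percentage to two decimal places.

Unemployment rate ≈ 8.91%; labor force participation rate ≈ 63.31%.

Labor force = employed + unemployed = 2,157.50 + 210.97 = 2,368.47 thousand.
Unemployment rate = 210.97 / 2,368.47 = 8.91%.
Labor force participation rate = 2,368.47 / 3,740.92 = 63.31%.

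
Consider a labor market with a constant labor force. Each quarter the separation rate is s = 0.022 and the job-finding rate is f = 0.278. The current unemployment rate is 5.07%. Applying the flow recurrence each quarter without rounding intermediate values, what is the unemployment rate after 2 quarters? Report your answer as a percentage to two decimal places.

Unemployment rate after two quarters ≈ 6.22%.

With a fixed labor force, u_{t+1} = u_t + s·(1−u_t) − f·u_t = u_t·(1−s−f) + s.
Here 1−s−f = 0.700 and s = 0.022.
u_1 = 0.050700 × 0.700 + 0.022 = 0.057490.
u_2 = 0.057490 × 0.700 + 0.022 = 0.062243.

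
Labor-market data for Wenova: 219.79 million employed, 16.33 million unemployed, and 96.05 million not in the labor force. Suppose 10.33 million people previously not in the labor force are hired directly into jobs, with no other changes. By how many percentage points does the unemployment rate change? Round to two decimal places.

Initially, labor force = 219.79 + 16.33 = 236.12 million, so u = 16.33/236.12 = 6.92%.
After the change, employed and labor force both rise by 10.33; unemployed unchanged → E = 230.12, U = 16.33, labor force = 246.45 million.
New unemployment rate = 16.33 / 246.45 = 6.63%.
Change = 6.63% − 6.92% = −0.29 percentage points.

The unemployment rate changes by −0.29 percentage points.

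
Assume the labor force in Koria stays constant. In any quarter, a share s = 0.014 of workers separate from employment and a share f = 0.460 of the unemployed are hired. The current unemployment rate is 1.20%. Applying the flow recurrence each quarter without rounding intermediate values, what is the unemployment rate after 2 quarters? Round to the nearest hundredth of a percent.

With a fixed labor force, u_{t+1} = u_t + s·(1−u_t) − f·u_t = u_t·(1−s−f) + s.
Here 1−s−f = 0.526 and s = 0.014.
u_1 = 0.012000 × 0.526 + 0.014 = 0.020312.
u_2 = 0.020312 × 0.526 + 0.014 = 0.024684.

Unemployment rate after two quarters ≈ 2.47%.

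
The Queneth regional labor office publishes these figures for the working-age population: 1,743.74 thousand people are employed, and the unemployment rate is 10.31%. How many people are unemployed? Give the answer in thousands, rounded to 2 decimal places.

About 200.45 thousand are unemployed.

Let U be the number unemployed. The labor force is E + U, and U/(E+U) = 0.1031.
So U = 0.1031 × 1,743.74 / (1 − 0.1031) = 179.7796 / 0.8969 ≈ 200.45 thousand.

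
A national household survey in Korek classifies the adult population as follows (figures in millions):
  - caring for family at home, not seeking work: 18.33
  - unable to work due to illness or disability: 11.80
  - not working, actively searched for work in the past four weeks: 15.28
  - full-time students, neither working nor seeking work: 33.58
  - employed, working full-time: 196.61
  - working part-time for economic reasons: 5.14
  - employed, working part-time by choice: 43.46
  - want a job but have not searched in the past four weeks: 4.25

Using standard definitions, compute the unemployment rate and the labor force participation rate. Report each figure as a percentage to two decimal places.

Employed = 196.61 + 5.14 + 43.46 = 245.21 million (anyone who worked, including part-time for economic reasons, counts as employed).
Unemployed = 15.28 million.
Labor force = 245.21 + 15.28 = 260.49 million.
Not in labor force = 18.33 + 11.80 + 33.58 + 4.25 = 67.96 million (those not working and not actively searching are outside the labor force — including those who want a job but have given up searching).
Civilian working-age population = 260.49 + 67.96 = 328.45 million.
Unemployment rate = 15.28 / 260.49 = 5.87%.
Labor force participation rate = 260.49 / 328.45 = 79.31%.

Unemployment rate ≈ 5.87%; labor force participation rate ≈ 79.31%.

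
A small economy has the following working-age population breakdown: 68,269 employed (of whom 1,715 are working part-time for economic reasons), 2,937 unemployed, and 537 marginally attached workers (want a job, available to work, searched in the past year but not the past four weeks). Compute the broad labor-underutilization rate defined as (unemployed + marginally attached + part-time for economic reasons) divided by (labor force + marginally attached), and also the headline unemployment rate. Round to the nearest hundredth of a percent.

Broad underutilization rate ≈ 7.23%; headline unemployment rate ≈ 4.12%.

Labor force = 68,269 + 2,937 = 71,206.
Numerator = 2,937 + 537 + 1,715 = 5,189.
Denominator = 71,206 + 537 = 71,743.
Broad rate = 5,189 / 71,743 = 7.23%.
Headline unemployment rate = 2,937 / 71,206 = 4.12%.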